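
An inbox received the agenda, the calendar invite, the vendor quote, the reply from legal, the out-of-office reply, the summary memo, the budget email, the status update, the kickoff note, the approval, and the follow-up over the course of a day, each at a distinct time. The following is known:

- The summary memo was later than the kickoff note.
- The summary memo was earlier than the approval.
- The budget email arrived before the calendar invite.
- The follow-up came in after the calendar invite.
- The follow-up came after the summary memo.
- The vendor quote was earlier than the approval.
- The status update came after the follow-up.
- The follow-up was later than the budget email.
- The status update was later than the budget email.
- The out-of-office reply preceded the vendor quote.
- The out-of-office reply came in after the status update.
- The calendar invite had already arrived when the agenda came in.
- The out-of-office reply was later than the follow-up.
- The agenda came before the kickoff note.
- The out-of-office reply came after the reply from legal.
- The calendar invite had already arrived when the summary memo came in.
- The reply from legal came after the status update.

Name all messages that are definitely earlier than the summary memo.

Directly stated before the summary memo: the calendar invite and the kickoff note.
The agenda reaches the summary memo via the agenda → the kickoff note → the summary memo.
The budget email reaches the summary memo via the budget email → the calendar invite → the summary memo.

the agenda, the budget email, the calendar invite, the kickoff note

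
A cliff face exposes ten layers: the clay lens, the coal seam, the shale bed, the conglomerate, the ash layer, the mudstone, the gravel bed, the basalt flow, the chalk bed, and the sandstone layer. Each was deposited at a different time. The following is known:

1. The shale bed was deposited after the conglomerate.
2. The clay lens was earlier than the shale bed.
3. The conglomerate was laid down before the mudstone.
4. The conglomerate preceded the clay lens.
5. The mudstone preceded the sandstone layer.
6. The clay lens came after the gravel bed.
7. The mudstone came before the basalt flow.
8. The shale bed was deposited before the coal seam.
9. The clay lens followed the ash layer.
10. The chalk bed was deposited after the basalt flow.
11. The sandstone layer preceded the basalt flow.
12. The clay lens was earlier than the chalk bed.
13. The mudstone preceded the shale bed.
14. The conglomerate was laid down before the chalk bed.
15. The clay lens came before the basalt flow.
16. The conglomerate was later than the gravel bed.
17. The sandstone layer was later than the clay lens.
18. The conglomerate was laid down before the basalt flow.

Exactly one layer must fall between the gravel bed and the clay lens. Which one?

Tracing the constraints gives the gravel bed → the conglomerate → the clay lens, so the conglomerate sits after the gravel bed and before the clay lens.
No other layer is forced both after the gravel bed and before the clay lens.

the conglomerate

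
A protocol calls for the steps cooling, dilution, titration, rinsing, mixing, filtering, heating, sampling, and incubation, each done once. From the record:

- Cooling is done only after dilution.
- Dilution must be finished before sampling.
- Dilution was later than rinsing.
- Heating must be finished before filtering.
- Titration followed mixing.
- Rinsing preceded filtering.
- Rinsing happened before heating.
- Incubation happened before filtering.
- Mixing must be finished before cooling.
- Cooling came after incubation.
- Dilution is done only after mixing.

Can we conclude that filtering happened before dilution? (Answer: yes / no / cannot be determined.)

cannot be determined

No chain of stated constraints runs from filtering to dilution, and none runs from dilution to filtering either.
So the relative order of filtering and dilution is not fixed by the given facts.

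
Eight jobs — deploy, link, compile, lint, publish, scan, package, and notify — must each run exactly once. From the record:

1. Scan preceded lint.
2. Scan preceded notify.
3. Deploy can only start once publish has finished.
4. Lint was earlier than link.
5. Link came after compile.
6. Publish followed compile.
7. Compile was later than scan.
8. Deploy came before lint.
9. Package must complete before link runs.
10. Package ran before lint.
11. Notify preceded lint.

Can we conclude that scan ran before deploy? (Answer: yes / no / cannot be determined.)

Chain the constraints: scan → compile → publish → deploy. Each link is directly stated, so scan comes before deploy.

yes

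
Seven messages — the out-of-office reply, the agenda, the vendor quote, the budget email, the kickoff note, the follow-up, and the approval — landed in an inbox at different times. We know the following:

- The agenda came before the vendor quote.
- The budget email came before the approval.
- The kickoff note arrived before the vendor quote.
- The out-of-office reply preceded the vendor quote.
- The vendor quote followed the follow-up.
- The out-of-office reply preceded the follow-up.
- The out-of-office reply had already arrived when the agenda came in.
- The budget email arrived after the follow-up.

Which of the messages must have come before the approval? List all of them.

the budget email, the follow-up, the out-of-office reply

Directly stated before the approval: the budget email.
The follow-up reaches the approval via the follow-up → the budget email → the approval.
The out-of-office reply reaches the approval via the out-of-office reply → the follow-up → the budget email → the approval.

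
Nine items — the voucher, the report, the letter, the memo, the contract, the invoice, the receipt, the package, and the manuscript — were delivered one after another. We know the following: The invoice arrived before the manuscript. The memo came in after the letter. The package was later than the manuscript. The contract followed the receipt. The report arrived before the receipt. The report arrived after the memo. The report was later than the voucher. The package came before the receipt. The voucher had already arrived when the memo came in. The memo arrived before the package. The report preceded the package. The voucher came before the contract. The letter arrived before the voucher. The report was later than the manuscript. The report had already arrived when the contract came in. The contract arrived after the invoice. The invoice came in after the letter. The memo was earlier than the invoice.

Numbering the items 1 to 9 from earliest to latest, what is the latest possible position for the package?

7

The package must come before the contract and the receipt — 2 items forced after it.
Everything else can be placed before the package in some valid order, so the package can sit as late as position 9 − 2 = 7.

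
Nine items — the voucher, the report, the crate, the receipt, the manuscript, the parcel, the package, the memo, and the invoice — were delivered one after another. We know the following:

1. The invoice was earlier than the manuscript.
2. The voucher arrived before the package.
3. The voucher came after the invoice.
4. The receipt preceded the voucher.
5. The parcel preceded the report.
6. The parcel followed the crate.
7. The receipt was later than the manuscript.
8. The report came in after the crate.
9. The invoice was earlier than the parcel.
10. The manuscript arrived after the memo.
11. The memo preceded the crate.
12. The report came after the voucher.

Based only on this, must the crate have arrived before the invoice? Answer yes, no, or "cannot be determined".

No chain of stated constraints runs from the crate to the invoice, and none runs from the invoice to the crate either.
So the relative order of the crate and the invoice is not fixed by the given facts.

cannot be determined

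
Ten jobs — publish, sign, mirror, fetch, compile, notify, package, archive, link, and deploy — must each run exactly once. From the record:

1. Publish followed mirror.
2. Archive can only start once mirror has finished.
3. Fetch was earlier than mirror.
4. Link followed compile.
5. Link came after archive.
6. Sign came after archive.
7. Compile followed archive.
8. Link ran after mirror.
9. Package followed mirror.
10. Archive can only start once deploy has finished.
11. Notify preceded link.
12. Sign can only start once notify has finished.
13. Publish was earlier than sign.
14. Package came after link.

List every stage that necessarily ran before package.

archive, compile, deploy, fetch, link, mirror, notify

Directly stated before package: link and mirror.
Archive reaches package via archive → link → package.
Compile reaches package via compile → link → package.
Deploy reaches package via deploy → archive → link → package.
Likewise fetch and notify each reach package by chaining the stated constraints.
No chain forces sign (or any of the others) ahead of package.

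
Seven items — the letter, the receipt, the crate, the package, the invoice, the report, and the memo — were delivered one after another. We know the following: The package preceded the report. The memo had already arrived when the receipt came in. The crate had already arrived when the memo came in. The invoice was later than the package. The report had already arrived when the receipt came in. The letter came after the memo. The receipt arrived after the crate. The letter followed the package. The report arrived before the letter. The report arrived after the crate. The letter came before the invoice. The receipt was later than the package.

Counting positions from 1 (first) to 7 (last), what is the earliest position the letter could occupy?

5

The crate, the memo, the package, and the report must all come before the letter — 4 forced predecessors.
Nothing else is forced ahead of the letter, so its earliest slot is position 4 + 1 = 5.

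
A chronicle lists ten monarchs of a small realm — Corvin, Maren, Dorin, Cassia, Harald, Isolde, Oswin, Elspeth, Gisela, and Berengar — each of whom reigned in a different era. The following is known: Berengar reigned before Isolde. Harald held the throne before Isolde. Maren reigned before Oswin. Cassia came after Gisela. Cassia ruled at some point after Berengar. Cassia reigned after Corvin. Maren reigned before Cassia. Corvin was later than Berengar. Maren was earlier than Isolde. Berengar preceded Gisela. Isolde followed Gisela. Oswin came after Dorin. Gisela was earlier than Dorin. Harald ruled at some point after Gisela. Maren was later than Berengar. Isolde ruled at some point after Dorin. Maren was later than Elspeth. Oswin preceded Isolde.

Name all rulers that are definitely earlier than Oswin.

Berengar, Dorin, Elspeth, Gisela, Maren

Directly stated before Oswin: Dorin and Maren.
Berengar reaches Oswin via Berengar → Maren → Oswin.
Elspeth reaches Oswin via Elspeth → Maren → Oswin.
Gisela reaches Oswin via Gisela → Dorin → Oswin.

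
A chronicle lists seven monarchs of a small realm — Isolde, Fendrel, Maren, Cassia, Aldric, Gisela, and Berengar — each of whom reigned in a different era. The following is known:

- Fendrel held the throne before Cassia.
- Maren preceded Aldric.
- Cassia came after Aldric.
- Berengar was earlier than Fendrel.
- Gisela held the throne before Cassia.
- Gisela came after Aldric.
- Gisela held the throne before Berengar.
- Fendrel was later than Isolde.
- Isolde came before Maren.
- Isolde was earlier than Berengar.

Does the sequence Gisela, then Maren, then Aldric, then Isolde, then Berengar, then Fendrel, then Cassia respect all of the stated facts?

no

The constraints require Aldric before Gisela, but in the proposed sequence Gisela appears ahead of Aldric. That one violation is enough.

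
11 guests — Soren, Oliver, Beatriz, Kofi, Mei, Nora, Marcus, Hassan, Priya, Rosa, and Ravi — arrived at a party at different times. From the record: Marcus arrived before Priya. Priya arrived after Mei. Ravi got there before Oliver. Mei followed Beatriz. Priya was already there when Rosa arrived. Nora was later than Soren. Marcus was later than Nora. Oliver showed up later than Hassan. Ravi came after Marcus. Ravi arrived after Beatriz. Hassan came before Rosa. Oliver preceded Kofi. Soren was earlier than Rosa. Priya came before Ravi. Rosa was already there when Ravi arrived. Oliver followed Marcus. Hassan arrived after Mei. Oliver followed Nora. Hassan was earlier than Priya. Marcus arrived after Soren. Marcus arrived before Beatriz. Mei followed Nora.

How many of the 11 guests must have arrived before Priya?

6

Directly stated before Priya: Hassan, Marcus, and Mei.
Beatriz reaches Priya via Beatriz → Mei → Priya.
Nora reaches Priya via Nora → Mei → Priya.
Soren reaches Priya via Soren → Marcus → Priya.
That's Beatriz, Hassan, Marcus, Mei, Nora, and Soren — 6 in all.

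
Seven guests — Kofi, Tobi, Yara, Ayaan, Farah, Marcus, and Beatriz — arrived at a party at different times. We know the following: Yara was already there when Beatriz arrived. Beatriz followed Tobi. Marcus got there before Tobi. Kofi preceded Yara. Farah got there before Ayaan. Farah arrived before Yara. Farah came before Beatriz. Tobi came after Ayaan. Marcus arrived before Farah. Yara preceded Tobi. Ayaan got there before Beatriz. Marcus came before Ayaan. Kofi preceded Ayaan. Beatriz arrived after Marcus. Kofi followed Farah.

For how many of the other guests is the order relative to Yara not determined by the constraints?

Forced before Yara: Farah, Kofi, and Marcus; forced after Yara: Beatriz and Tobi.
That leaves Ayaan with no forced order relative to Yara — 1.

1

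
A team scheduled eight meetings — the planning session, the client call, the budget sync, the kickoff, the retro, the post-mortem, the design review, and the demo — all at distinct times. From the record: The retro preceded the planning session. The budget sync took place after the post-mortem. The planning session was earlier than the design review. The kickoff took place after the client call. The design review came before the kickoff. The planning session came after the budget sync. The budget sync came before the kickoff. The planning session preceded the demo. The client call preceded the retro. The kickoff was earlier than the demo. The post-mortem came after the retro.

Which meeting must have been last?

Every other meeting has a chain of constraints placing it before the demo, so the demo is last.

the demo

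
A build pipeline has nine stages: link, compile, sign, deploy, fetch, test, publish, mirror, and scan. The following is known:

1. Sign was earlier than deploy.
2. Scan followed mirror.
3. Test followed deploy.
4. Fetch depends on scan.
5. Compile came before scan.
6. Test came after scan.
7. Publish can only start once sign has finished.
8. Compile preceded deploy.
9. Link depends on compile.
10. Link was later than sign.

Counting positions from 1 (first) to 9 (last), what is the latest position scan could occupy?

Scan must come before fetch and test — 2 stages forced after it.
Everything else can be placed before scan in some valid order, so scan can sit as late as position 9 − 2 = 7.

7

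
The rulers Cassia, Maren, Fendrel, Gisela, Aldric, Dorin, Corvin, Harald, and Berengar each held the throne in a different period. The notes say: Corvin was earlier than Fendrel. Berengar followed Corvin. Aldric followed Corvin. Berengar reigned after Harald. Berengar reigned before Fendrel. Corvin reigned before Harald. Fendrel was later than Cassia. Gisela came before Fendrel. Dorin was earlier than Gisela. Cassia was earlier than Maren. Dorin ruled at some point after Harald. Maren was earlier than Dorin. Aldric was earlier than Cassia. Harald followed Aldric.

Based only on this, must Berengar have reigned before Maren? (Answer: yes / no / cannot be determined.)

cannot be determined

No chain of stated constraints runs from Berengar to Maren, and none runs from Maren to Berengar either.
So the relative order of Berengar and Maren is not fixed by the given facts.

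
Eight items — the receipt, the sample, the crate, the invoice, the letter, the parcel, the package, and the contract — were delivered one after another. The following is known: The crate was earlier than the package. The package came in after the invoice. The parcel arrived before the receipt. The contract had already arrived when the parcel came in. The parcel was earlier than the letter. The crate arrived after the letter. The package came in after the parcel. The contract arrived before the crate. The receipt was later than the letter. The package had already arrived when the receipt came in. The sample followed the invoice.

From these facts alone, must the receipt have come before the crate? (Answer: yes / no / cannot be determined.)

no

Tracing the constraints gives the crate → the package → the receipt, so the crate must come before the receipt.
That means the receipt cannot be before the crate.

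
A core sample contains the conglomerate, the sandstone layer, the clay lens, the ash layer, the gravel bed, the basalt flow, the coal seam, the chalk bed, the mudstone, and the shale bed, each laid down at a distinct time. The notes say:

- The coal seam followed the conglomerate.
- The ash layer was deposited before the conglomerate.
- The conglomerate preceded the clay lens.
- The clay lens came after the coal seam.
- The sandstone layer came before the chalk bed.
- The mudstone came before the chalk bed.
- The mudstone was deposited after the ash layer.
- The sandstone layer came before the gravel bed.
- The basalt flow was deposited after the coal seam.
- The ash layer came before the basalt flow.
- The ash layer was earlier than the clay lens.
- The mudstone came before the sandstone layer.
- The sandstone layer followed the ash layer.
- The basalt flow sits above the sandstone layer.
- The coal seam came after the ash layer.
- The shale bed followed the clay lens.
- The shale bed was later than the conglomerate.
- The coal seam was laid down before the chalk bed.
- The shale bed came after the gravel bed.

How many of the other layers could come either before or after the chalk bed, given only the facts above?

4

Forced before the chalk bed: the ash layer, the coal seam, the conglomerate, the mudstone, and the sandstone layer.
That leaves the basalt flow, the clay lens, the gravel bed, and the shale bed with no forced order relative to the chalk bed — 4.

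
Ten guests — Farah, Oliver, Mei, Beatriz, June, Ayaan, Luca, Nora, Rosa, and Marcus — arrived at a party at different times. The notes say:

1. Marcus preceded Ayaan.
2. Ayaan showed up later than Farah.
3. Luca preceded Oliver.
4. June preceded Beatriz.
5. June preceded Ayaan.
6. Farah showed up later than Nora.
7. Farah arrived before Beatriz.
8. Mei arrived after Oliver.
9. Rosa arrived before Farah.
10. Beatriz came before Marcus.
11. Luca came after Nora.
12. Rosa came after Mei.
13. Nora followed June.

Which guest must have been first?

June

June has a chain of constraints placing them before every other guest, so June must be first.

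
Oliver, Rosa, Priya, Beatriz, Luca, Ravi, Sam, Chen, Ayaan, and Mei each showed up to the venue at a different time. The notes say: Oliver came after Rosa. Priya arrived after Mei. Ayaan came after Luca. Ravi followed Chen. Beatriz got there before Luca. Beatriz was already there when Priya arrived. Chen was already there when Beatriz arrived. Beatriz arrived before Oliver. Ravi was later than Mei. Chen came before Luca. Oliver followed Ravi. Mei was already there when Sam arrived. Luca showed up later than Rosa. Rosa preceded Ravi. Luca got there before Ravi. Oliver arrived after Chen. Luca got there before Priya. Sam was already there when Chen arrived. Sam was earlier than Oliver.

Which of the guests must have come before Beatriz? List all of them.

Directly stated before Beatriz: Chen.
Mei reaches Beatriz via Mei → Sam → Chen → Beatriz.
Sam reaches Beatriz via Sam → Chen → Beatriz.
No chain forces Rosa (or any of the others) ahead of Beatriz.

Chen, Mei, Sam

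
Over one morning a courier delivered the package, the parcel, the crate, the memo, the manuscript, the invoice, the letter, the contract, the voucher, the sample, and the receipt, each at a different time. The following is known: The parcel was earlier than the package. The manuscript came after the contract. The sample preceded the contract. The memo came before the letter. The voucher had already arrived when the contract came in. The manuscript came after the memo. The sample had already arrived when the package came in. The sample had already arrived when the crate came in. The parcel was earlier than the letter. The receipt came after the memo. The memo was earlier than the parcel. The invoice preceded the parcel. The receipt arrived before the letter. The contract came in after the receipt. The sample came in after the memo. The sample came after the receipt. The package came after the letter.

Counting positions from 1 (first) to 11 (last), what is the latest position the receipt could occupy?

5

The receipt must come before the contract, the crate, the letter, the manuscript, the package, and the sample — 6 items forced after it.
Everything else can be placed before the receipt in some valid order, so the receipt can sit as late as position 11 − 6 = 5.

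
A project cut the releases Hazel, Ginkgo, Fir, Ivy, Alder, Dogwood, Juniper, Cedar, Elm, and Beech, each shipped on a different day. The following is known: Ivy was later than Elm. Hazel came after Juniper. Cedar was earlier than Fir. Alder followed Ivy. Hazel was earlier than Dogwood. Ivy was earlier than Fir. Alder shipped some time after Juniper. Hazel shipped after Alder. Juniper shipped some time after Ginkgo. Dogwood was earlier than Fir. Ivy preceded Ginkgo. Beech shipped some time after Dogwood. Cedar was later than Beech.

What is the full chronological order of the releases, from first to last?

Elm, Ivy, Ginkgo, Juniper, Alder, Hazel, Dogwood, Beech, Cedar, Fir

The constraints fix every adjacent pair, so only one ordering works:
Elm → Ivy → Ginkgo → Juniper → Alder → Hazel → Dogwood → Beech → Cedar → Fir.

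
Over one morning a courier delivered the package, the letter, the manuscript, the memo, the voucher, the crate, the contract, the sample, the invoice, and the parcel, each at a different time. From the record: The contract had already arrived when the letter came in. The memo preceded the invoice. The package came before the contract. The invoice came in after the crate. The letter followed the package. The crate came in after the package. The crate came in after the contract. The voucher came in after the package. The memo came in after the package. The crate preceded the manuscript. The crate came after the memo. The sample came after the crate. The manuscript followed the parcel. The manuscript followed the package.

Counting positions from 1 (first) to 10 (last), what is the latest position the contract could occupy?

5

The contract must come before the crate, the invoice, the letter, the manuscript, and the sample — 5 items forced after it.
Everything else can be placed before the contract in some valid order, so the contract can sit as late as position 10 − 5 = 5.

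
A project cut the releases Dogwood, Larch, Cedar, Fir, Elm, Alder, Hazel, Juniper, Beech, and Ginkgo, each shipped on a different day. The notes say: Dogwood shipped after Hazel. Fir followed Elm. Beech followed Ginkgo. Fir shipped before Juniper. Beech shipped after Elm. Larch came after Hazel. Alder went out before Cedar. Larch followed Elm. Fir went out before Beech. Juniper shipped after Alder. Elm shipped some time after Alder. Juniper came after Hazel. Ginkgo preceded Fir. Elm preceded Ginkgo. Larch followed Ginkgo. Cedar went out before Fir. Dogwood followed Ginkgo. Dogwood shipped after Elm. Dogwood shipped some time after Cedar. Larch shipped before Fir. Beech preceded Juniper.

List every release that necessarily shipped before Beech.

Directly stated before Beech: Elm, Fir, and Ginkgo.
Alder reaches Beech via Alder → Elm → Beech.
Cedar reaches Beech via Cedar → Fir → Beech.
Hazel reaches Beech via Hazel → Larch → Fir → Beech.
Likewise Larch reaches Beech by chaining the stated constraints.
No chain forces Juniper (or any of the others) ahead of Beech.

Alder, Cedar, Elm, Fir, Ginkgo, Hazel, Larch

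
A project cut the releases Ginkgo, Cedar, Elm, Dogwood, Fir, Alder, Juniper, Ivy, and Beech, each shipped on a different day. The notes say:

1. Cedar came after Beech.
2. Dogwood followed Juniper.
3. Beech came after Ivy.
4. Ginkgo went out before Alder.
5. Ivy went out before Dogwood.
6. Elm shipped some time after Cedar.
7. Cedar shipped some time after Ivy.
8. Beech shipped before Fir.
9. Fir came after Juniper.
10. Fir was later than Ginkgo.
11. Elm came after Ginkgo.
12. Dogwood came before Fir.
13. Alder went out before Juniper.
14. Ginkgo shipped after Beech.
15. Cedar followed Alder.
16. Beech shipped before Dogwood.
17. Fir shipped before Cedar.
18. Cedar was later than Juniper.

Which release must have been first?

Ivy

Ivy has a chain of constraints placing it before every other release, so Ivy must be first.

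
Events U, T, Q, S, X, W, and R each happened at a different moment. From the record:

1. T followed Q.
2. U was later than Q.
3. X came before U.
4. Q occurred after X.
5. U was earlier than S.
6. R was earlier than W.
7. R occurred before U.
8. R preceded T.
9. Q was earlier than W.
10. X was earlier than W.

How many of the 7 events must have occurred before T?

Directly stated before T: Q and R.
X reaches T via X → Q → T.
That's Q, R, and X — 3 in all.

3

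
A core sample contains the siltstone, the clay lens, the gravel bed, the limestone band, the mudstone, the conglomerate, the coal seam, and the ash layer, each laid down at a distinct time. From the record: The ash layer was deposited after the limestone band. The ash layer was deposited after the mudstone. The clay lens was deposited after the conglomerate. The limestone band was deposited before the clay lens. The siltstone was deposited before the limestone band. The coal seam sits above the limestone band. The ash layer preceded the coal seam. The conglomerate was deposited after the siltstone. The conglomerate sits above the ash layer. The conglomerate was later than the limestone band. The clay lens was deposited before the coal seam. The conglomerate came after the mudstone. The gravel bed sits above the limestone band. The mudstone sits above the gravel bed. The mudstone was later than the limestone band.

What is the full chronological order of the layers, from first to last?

the siltstone, the limestone band, the gravel bed, the mudstone, the ash layer, the conglomerate, the clay lens, the coal seam

The constraints fix every adjacent pair, so only one ordering works:
the siltstone → the limestone band → the gravel bed → the mudstone → the ash layer → the conglomerate → the clay lens → the coal seam.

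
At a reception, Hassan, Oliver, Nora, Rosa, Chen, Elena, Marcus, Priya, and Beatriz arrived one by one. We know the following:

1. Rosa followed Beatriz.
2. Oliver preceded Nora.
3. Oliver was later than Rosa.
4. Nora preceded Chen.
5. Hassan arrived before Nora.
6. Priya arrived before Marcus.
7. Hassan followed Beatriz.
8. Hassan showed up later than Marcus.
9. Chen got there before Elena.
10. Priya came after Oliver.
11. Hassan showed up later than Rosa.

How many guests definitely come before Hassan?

5

Directly stated before Hassan: Beatriz, Marcus, and Rosa.
Oliver reaches Hassan via Oliver → Priya → Marcus → Hassan.
Priya reaches Hassan via Priya → Marcus → Hassan.
No chain forces Elena (or any of the others) ahead of Hassan.
That's Beatriz, Marcus, Oliver, Priya, and Rosa — 5 in all.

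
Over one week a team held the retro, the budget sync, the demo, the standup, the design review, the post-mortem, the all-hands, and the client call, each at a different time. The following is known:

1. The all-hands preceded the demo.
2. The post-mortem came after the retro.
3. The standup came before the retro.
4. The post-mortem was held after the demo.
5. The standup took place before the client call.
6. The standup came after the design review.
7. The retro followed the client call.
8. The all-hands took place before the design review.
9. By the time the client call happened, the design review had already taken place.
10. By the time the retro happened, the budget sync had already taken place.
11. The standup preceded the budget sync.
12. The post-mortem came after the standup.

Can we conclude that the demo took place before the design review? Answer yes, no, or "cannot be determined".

No chain of stated constraints runs from the demo to the design review, and none runs from the design review to the demo either.
So the relative order of the demo and the design review is not fixed by the given facts.

cannot be determined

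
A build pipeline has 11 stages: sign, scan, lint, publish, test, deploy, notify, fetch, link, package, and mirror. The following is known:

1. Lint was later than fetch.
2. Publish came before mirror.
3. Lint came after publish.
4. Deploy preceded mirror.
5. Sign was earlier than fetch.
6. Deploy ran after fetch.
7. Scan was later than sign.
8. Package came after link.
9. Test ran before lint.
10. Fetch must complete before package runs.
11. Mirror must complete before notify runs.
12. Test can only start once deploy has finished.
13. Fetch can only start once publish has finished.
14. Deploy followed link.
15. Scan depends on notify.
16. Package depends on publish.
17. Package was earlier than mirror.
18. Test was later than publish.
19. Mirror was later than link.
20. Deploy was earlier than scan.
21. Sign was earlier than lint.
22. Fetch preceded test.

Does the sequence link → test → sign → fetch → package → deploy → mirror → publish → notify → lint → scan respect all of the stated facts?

The constraints require fetch before test, but in the proposed sequence test appears ahead of fetch. That one violation is enough.

no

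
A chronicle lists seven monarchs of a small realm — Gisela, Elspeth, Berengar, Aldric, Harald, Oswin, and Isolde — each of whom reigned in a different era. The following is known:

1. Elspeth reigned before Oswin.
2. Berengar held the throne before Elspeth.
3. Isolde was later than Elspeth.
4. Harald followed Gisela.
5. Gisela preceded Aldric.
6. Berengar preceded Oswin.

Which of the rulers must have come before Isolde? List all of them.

Berengar, Elspeth

Directly stated before Isolde: Elspeth.
Berengar reaches Isolde via Berengar → Elspeth → Isolde.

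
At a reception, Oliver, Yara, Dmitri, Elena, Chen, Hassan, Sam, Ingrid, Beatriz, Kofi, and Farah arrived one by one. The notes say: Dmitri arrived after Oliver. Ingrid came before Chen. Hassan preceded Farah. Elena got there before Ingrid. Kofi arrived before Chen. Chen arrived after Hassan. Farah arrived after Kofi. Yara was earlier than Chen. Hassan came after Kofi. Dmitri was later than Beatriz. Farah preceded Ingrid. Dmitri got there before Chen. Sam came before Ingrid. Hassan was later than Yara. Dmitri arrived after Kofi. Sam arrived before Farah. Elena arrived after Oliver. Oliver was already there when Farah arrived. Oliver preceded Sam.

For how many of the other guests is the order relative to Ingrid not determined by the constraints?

2

Forced before Ingrid: Elena, Farah, Hassan, Kofi, Oliver, Sam, and Yara; forced after Ingrid: Chen.
That leaves Beatriz and Dmitri with no forced order relative to Ingrid — 2.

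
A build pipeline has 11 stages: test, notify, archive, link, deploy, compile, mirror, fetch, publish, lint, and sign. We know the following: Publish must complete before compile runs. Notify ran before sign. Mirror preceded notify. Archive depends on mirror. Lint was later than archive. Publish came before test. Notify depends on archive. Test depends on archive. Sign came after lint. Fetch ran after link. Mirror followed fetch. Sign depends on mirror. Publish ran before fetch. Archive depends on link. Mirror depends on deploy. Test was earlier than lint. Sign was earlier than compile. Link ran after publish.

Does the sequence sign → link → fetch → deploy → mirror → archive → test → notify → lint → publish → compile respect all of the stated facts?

The constraints require lint before sign, but in the proposed sequence sign appears ahead of lint. That one violation is enough.

no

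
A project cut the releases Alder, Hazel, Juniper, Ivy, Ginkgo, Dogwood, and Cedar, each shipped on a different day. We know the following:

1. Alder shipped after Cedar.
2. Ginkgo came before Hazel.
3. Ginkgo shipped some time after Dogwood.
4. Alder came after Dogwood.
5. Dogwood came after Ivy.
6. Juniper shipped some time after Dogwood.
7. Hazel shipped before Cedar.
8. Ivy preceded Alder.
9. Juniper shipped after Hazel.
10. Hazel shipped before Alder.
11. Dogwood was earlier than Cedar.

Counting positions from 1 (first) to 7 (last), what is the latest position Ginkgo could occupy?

3

Ginkgo must come before Alder, Cedar, Hazel, and Juniper — 4 releases forced after it.
Everything else can be placed before Ginkgo in some valid order, so Ginkgo can sit as late as position 7 − 4 = 3.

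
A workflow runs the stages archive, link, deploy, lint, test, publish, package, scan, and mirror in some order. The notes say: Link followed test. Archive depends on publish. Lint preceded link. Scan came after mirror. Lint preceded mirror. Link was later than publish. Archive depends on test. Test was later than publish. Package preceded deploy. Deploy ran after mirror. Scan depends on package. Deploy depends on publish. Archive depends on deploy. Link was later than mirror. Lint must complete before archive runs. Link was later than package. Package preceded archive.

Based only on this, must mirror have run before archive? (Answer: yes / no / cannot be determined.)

Chain the constraints: mirror → deploy → archive. Each link is directly stated, so mirror comes before archive.

yes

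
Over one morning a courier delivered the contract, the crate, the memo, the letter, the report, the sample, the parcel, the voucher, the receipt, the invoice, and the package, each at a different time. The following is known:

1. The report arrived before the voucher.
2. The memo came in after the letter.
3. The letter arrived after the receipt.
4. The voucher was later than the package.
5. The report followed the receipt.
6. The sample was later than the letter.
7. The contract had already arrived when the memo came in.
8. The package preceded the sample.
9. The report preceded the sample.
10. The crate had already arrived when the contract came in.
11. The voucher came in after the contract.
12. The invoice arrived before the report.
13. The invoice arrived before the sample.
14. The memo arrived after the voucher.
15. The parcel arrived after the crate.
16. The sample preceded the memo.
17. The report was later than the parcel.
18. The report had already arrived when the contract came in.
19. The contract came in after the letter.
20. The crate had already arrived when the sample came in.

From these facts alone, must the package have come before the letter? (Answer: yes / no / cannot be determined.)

cannot be determined

No chain of stated constraints runs from the package to the letter, and none runs from the letter to the package either.
So the relative order of the package and the letter is not fixed by the given facts.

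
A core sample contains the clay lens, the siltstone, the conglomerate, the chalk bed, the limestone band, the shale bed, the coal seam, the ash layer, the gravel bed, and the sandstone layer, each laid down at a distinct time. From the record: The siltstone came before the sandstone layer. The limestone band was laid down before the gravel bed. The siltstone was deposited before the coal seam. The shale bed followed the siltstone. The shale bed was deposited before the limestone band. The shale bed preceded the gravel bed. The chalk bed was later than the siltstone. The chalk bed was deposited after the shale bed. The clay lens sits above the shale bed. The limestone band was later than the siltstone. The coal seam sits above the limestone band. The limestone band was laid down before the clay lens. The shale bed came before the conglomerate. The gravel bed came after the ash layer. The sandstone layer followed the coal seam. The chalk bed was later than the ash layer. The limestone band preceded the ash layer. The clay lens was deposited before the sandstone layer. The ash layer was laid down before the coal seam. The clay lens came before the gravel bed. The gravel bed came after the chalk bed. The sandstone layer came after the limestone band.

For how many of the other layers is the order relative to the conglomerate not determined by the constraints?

Forced before the conglomerate: the shale bed and the siltstone.
That leaves the ash layer, the chalk bed, the clay lens, the coal seam, the gravel bed, the limestone band, and the sandstone layer with no forced order relative to the conglomerate — 7.

7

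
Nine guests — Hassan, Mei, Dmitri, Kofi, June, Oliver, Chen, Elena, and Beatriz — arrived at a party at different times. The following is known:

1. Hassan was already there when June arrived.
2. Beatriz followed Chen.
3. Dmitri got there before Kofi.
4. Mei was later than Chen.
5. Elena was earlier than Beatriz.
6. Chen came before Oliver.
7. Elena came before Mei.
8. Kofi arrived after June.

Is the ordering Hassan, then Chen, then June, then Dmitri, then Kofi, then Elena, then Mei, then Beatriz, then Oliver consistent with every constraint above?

Check each stated constraint against the proposed order — e.g. Chen is ahead of Beatriz; Chen is ahead of Oliver. Every pair is in the required order; nothing is violated.

yes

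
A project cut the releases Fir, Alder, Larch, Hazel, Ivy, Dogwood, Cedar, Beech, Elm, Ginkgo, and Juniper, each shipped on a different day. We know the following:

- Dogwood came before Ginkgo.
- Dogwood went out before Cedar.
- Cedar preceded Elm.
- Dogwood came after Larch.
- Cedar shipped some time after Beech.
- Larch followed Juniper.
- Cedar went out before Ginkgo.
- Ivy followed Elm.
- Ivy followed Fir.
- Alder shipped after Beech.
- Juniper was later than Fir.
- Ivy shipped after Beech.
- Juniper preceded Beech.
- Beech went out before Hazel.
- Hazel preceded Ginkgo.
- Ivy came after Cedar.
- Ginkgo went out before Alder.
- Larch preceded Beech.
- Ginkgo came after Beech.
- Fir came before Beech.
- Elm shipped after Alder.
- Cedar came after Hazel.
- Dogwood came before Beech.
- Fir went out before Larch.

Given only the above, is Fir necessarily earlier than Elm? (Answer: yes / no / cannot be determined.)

Chain the constraints: Fir → Beech → Alder → Elm. Each link is directly stated, so Fir comes before Elm.

yes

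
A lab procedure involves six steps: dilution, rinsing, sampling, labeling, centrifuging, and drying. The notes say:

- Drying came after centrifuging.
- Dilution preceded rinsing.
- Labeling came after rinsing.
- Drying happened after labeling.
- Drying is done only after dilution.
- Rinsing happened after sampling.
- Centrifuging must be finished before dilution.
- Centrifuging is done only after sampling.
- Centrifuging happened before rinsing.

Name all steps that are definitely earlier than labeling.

Directly stated before labeling: rinsing.
Centrifuging reaches labeling via centrifuging → rinsing → labeling.
Dilution reaches labeling via dilution → rinsing → labeling.
Sampling reaches labeling via sampling → rinsing → labeling.

centrifuging, dilution, rinsing, sampling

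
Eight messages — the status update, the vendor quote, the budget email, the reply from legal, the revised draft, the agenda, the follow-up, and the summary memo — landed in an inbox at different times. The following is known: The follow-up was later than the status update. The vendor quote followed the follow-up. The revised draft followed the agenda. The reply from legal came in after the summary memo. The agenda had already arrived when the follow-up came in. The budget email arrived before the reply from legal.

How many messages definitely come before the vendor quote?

3

Directly stated before the vendor quote: the follow-up.
The agenda reaches the vendor quote via the agenda → the follow-up → the vendor quote.
The status update reaches the vendor quote via the status update → the follow-up → the vendor quote.
That's the agenda, the follow-up, and the status update — 3 in all.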